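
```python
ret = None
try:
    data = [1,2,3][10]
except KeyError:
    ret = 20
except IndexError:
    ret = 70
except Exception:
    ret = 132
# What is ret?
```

Step-by-step execution trace:
1. `data = [1,2,3][10]` raises IndexError.
2. `except KeyError` does not match IndexError; skipped.
3. `except IndexError` matches → ret = 70.
4. Remaining except clauses are skipped.
Result: 70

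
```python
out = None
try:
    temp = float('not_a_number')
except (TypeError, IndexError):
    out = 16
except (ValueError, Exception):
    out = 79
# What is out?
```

Step-by-step execution trace:
1. `temp = float('not_a_number')` raises ValueError.
2. `except (TypeError, IndexError)` does not match ValueError; skipped.
3. `except (ValueError, Exception)` matches (ValueError is in the tuple) → out = 79.
Result: 79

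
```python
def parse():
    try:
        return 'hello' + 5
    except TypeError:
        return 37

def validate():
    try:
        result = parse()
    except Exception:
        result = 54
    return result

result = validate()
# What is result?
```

Step-by-step execution trace:
1. `validate()` calls `parse()`.
2. In parse: `'hello' + 5` raises TypeError; `except TypeError` catches it → returns 37.
3. In validate: `result = parse()` → result = 37. No exception reaches validate.
4. `except Exception` is skipped; validate returns 37.
5. result = 37.
Result: 37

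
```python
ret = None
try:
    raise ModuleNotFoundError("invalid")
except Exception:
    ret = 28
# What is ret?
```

Step-by-step execution trace:
1. `raise ModuleNotFoundError(...)` raises ModuleNotFoundError.
2. `except Exception` matches (ModuleNotFoundError is a subclass of Exception) → ret = 28.
Result: 28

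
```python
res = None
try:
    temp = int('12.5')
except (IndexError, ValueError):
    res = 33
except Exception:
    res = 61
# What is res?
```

Step-by-step execution trace:
1. `temp = int('12.5')` raises ValueError.
2. `except (IndexError, ValueError)` matches (ValueError is in the tuple) → res = 33.
3. `except Exception` is not reached.
Result: 33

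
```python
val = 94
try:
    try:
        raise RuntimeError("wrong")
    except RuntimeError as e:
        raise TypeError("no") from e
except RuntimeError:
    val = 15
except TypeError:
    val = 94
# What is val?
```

Step-by-step execution trace:
1. Inner try raises RuntimeError; inner `except RuntimeError as e` catches it.
2. `raise TypeError(...) from e` raises TypeError (RuntimeError is attached as __cause__, but only TypeError is active).
3. Outer `except RuntimeError` does not match TypeError; skipped.
4. Outer `except TypeError` matches → val = 94.
Result: 94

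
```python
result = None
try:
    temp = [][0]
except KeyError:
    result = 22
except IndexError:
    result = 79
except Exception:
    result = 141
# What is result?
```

Step-by-step execution trace:
1. `temp = [][0]` raises IndexError.
2. `except KeyError` does not match IndexError; skipped.
3. `except IndexError` matches → result = 79.
4. Remaining except clauses are skipped.
Result: 79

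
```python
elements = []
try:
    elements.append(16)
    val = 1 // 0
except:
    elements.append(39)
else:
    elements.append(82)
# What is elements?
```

Step-by-step execution trace:
1. try: `elements.append(16)` → elements = [16].
2. `val = 1 // 0` raises ZeroDivisionError.
3. bare `except` matches → `elements.append(39)` → elements = [16, 39].
4. `else` is skipped (an exception was raised).
Result: [16, 39]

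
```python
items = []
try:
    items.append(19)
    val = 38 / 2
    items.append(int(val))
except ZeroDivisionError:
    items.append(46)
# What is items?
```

Step-by-step execution trace:
1. try: `items.append(19)` → items = [19].
2. `val = 38 / 2` → val = 19.0. No exception raised.
3. `items.append(int(val))` → items = [19, 19].
4. `except ZeroDivisionError` is skipped (no exception was raised).
Result: [19, 19]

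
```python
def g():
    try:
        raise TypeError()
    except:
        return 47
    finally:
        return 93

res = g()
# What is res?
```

Step-by-step execution trace:
1. `g()` enters try: `raise TypeError()` raises TypeError.
2. bare `except` matches → `return 47` sets pending return value 47.
3. Before returning, `finally: return 93` runs and overrides the pending return.
4. g() returns 93 → res = 93.
Result: 93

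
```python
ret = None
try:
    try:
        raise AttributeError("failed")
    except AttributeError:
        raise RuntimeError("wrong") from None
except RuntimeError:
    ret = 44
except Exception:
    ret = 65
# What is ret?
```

Step-by-step execution trace:
1. Inner try raises AttributeError; inner `except AttributeError` catches it.
2. `raise RuntimeError(...) from None` raises RuntimeError (from None suppresses __context__, but the active exception is still RuntimeError).
3. Outer `except RuntimeError` matches → ret = 44.
4. `except Exception` is not reached.
Result: 44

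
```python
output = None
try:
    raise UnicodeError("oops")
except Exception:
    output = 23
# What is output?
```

Step-by-step execution trace:
1. `raise UnicodeError(...)` raises UnicodeError.
2. `except Exception` matches (UnicodeError is a subclass of Exception) → output = 23.
Result: 23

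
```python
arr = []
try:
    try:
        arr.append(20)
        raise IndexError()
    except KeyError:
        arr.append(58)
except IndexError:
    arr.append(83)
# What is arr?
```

Step-by-step execution trace:
1. Inner try: `arr.append(20)` → arr = [20].
2. `raise IndexError()` raises IndexError.
3. Inner `except KeyError` does not match IndexError; exception propagates to outer try.
4. Outer `except IndexError` matches → `arr.append(83)` → arr = [20, 83].
Result: [20, 83]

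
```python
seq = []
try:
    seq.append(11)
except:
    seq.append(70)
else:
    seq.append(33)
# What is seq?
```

Step-by-step execution trace:
1. try: `seq.append(11)` → seq = [11]. No exception raised.
2. `except` is skipped.
3. `else` runs (try completed without exception): `seq.append(33)` → seq = [11, 33].
Result: [11, 33]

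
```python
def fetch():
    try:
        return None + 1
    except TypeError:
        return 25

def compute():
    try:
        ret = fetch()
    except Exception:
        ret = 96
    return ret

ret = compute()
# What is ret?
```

Step-by-step execution trace:
1. `compute()` calls `fetch()`.
2. In fetch: `None + 1` raises TypeError; `except TypeError` catches it → returns 25.
3. In compute: `ret = fetch()` → ret = 25. No exception reaches compute.
4. `except Exception` is skipped; compute returns 25.
5. ret = 25.
Result: 25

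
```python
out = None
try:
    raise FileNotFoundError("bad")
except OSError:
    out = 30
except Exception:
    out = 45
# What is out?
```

Step-by-step execution trace:
1. `raise FileNotFoundError(...)` raises FileNotFoundError.
2. `except OSError` matches (FileNotFoundError is a subclass of OSError) → out = 30.
3. `except Exception` is not reached.
Result: 30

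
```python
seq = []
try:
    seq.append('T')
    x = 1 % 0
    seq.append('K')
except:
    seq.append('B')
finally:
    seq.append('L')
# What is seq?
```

Step-by-step execution trace:
1. try: `seq.append('T')` → seq = ['T'].
2. `x = 1 % 0` raises ZeroDivisionError; `seq.append('K')` is not reached.
3. bare `except` matches → `seq.append('B')` → seq = ['T', 'B'].
4. finally always runs: `seq.append('L')` → seq = ['T', 'B', 'L'].
Result: ['T', 'B', 'L']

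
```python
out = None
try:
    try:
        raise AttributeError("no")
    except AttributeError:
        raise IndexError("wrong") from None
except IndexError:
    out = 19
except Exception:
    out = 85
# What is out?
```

Step-by-step execution trace:
1. Inner try raises AttributeError; inner `except AttributeError` catches it.
2. `raise IndexError(...) from None` raises IndexError (from None suppresses __context__, but the active exception is still IndexError).
3. Outer `except IndexError` matches → out = 19.
4. `except Exception` is not reached.
Result: 19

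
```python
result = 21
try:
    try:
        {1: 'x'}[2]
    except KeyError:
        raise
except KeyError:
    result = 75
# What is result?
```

Step-by-step execution trace:
1. Inner try: `{1: 'x'}[2]` raises KeyError.
2. Inner `except KeyError` matches; bare `raise` re-raises the same KeyError.
3. Outer `except KeyError` matches → result = 75.
Result: 75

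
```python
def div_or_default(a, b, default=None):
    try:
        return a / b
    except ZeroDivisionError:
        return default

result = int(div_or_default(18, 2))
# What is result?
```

Step-by-step execution trace:
1. `div_or_default(18, 2)` enters try: `return 18 / 2` → returns 9.0. No exception raised.
2. `except ZeroDivisionError` is skipped.
3. `int(9.0)` → 9 → result = 9.
Result: 9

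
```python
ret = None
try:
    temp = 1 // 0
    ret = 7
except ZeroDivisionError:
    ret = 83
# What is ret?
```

Step-by-step execution trace:
1. `temp = 1 // 0` raises ZeroDivisionError.
2. `ret = 7` is not reached.
3. `except ZeroDivisionError` matches → ret = 83.
Result: 83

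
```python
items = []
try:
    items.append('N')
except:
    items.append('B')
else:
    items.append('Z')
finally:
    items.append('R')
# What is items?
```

Step-by-step execution trace:
1. try: `items.append('N')` → items = ['N']. No exception raised.
2. `except` is skipped.
3. `else` runs: `items.append('Z')` → items = ['N', 'Z'].
4. `finally` always runs: `items.append('R')` → items = ['N', 'Z', 'R'].
Result: ['N', 'Z', 'R']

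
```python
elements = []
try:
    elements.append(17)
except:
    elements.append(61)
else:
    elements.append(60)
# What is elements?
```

Step-by-step execution trace:
1. try: `elements.append(17)` → elements = [17]. No exception raised.
2. `except` is skipped.
3. `else` runs (try completed without exception): `elements.append(60)` → elements = [17, 60].
Result: [17, 60]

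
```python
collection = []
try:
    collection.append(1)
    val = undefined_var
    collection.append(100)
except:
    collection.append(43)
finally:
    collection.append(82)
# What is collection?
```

Step-by-step execution trace:
1. try: `collection.append(1)` → collection = [1].
2. `val = undefined_var` raises NameError; `collection.append(100)` is not reached.
3. bare `except` matches → `collection.append(43)` → collection = [1, 43].
4. finally always runs: `collection.append(82)` → collection = [1, 43, 82].
Result: [1, 43, 82]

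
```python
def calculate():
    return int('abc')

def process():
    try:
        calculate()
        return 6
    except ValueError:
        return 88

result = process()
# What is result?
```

Step-by-step execution trace:
1. `process()` calls `calculate()`.
2. `calculate()` evaluates `int('abc')`, which raises ValueError; it propagates to the caller.
3. `return 6` is not reached.
4. `except ValueError` in process matches → returns 88.
5. result = 88.
Result: 88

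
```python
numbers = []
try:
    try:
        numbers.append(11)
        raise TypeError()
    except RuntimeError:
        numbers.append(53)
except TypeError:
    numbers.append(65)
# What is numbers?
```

Step-by-step execution trace:
1. Inner try: `numbers.append(11)` → numbers = [11].
2. `raise TypeError()` raises TypeError.
3. Inner `except RuntimeError` does not match TypeError; exception propagates to outer try.
4. Outer `except TypeError` matches → `numbers.append(65)` → numbers = [11, 65].
Result: [11, 65]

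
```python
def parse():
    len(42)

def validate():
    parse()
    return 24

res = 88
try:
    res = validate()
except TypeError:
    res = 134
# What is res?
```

Step-by-step execution trace:
1. res starts at 88.
2. try: `validate()` calls `parse()`.
3. `parse()` evaluates `len(42)`, which raises TypeError; it propagates through validate (uncaught).
4. `return 24` in validate is not reached; the assignment to res does not complete.
5. `except TypeError` matches → res = 134.
Result: 134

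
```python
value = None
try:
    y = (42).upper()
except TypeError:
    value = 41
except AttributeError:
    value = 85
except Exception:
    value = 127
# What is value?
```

Step-by-step execution trace:
1. `y = (42).upper()` raises AttributeError.
2. `except TypeError` does not match AttributeError; skipped.
3. `except AttributeError` matches → value = 85.
4. Remaining except clauses are skipped.
Result: 85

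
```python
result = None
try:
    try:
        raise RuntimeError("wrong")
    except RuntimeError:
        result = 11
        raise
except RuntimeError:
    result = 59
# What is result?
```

Step-by-step execution trace:
1. Inner try: `raise RuntimeError("wrong")` raises RuntimeError.
2. Inner `except RuntimeError` matches → result = 11.
3. bare `raise` re-raises the same RuntimeError.
4. Outer `except RuntimeError` matches → result = 59.
Result: 59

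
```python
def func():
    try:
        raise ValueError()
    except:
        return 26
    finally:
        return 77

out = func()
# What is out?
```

Step-by-step execution trace:
1. `func()` enters try: `raise ValueError()` raises ValueError.
2. bare `except` matches → `return 26` sets pending return value 26.
3. Before returning, `finally: return 77` runs and overrides the pending return.
4. func() returns 77 → out = 77.
Result: 77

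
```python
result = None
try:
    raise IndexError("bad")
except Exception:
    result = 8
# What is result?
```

Step-by-step execution trace:
1. `raise IndexError(...)` raises IndexError.
2. `except Exception` matches (IndexError is a subclass of Exception) → result = 8.
Result: 8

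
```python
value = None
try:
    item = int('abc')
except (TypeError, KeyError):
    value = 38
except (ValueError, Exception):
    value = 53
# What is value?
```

Step-by-step execution trace:
1. `item = int('abc')` raises ValueError.
2. `except (TypeError, KeyError)` does not match ValueError; skipped.
3. `except (ValueError, Exception)` matches (ValueError is in the tuple) → value = 53.
Result: 53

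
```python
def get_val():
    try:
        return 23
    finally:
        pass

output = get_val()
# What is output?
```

Step-by-step execution trace:
1. `get_val()` enters try: `return 23` sets pending return value 23.
2. Before returning, `finally: pass` runs (no effect).
3. get_val() returns 23 → output = 23.
Result: 23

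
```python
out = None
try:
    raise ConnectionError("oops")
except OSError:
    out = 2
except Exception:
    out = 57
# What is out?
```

Step-by-step execution trace:
1. `raise ConnectionError(...)` raises ConnectionError.
2. `except OSError` matches (ConnectionError is a subclass of OSError) → out = 2.
3. `except Exception` is not reached.
Result: 2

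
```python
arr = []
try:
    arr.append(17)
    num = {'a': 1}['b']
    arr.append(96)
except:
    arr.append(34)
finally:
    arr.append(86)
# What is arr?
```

Step-by-step execution trace:
1. try: `arr.append(17)` → arr = [17].
2. `num = {'a': 1}['b']` raises KeyError; `arr.append(96)` is not reached.
3. bare `except` matches → `arr.append(34)` → arr = [17, 34].
4. finally always runs: `arr.append(86)` → arr = [17, 34, 86].
Result: [17, 34, 86]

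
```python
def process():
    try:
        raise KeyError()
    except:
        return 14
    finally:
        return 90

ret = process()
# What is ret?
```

Step-by-step execution trace:
1. `process()` enters try: `raise KeyError()` raises KeyError.
2. bare `except` matches → `return 14` sets pending return value 14.
3. Before returning, `finally: return 90` runs and overrides the pending return.
4. process() returns 90 → ret = 90.
Result: 90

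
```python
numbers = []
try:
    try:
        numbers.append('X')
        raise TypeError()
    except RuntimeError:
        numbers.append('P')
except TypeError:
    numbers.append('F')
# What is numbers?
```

Step-by-step execution trace:
1. Inner try: `numbers.append('X')` → numbers = ['X'].
2. `raise TypeError()` raises TypeError.
3. Inner `except RuntimeError` does not match TypeError; exception propagates to outer try.
4. Outer `except TypeError` matches → `numbers.append('F')` → numbers = ['X', 'F'].
Result: ['X', 'F']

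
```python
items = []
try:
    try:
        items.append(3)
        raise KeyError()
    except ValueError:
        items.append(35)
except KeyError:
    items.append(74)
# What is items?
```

Step-by-step execution trace:
1. Inner try: `items.append(3)` → items = [3].
2. `raise KeyError()` raises KeyError.
3. Inner `except ValueError` does not match KeyError; exception propagates to outer try.
4. Outer `except KeyError` matches → `items.append(74)` → items = [3, 74].
Result: [3, 74]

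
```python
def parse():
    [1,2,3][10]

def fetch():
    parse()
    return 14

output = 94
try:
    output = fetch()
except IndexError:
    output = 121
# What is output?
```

Step-by-step execution trace:
1. output starts at 94.
2. try: `fetch()` calls `parse()`.
3. `parse()` evaluates `[1,2,3][10]`, which raises IndexError; it propagates through fetch (uncaught).
4. `return 14` in fetch is not reached; the assignment to output does not complete.
5. `except IndexError` matches → output = 121.
Result: 121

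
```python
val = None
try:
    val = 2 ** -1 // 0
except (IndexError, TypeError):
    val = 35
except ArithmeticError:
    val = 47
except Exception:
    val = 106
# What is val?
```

Step-by-step execution trace:
1. `val = 2 ** -1 // 0` raises ZeroDivisionError.
2. `except (IndexError, TypeError)` does not match ZeroDivisionError; skipped.
3. `except ArithmeticError` matches (ZeroDivisionError is a subclass of ArithmeticError) → val = 47.
4. `except Exception` is not reached.
Result: 47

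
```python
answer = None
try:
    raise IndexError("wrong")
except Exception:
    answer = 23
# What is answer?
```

Step-by-step execution trace:
1. `raise IndexError(...)` raises IndexError.
2. `except Exception` matches (IndexError is a subclass of Exception) → answer = 23.
Result: 23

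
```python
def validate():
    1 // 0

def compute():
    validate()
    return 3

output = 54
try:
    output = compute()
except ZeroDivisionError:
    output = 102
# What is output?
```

Step-by-step execution trace:
1. output starts at 54.
2. try: `compute()` calls `validate()`.
3. `validate()` evaluates `1 // 0`, which raises ZeroDivisionError; it propagates through compute (uncaught).
4. `return 3` in compute is not reached; the assignment to output does not complete.
5. `except ZeroDivisionError` matches → output = 102.
Result: 102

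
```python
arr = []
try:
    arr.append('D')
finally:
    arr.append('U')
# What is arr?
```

Step-by-step execution trace:
1. try: `arr.append('D')` → arr = ['D'].
2. The try body completes without raising.
3. finally always runs: `arr.append('U')` → arr = ['D', 'U'].
Result: ['D', 'U']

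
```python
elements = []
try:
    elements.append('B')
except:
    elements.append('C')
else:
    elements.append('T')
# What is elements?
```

Step-by-step execution trace:
1. try: `elements.append('B')` → elements = ['B']. No exception raised.
2. `except` is skipped.
3. `else` runs (try completed without exception): `elements.append('T')` → elements = ['B', 'T'].
Result: ['B', 'T']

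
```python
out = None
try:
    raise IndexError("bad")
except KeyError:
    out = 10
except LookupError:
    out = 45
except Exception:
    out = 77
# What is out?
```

Step-by-step execution trace:
1. `raise IndexError(...)` raises IndexError.
2. `except KeyError` does not match (IndexError is not a subclass of KeyError); skipped.
3. `except LookupError` matches (IndexError is a subclass of LookupError) → out = 45.
4. `except Exception` is not reached.
Result: 45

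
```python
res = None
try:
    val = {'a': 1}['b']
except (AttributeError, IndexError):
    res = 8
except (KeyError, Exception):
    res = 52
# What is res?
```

Step-by-step execution trace:
1. `val = {'a': 1}['b']` raises KeyError.
2. `except (AttributeError, IndexError)` does not match KeyError; skipped.
3. `except (KeyError, Exception)` matches (KeyError is in the tuple) → res = 52.
Result: 52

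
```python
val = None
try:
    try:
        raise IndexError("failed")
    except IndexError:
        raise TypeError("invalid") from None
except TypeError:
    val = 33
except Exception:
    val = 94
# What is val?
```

Step-by-step execution trace:
1. Inner try raises IndexError; inner `except IndexError` catches it.
2. `raise TypeError(...) from None` raises TypeError (from None suppresses __context__, but the active exception is still TypeError).
3. Outer `except TypeError` matches → val = 33.
4. `except Exception` is not reached.
Result: 33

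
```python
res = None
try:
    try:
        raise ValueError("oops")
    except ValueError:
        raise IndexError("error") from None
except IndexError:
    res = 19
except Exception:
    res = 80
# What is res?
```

Step-by-step execution trace:
1. Inner try raises ValueError; inner `except ValueError` catches it.
2. `raise IndexError(...) from None` raises IndexError (from None suppresses __context__, but the active exception is still IndexError).
3. Outer `except IndexError` matches → res = 19.
4. `except Exception` is not reached.
Result: 19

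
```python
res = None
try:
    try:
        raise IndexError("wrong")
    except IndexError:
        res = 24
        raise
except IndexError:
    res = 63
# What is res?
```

Step-by-step execution trace:
1. Inner try: `raise IndexError("wrong")` raises IndexError.
2. Inner `except IndexError` matches → res = 24.
3. bare `raise` re-raises the same IndexError.
4. Outer `except IndexError` matches → res = 63.
Result: 63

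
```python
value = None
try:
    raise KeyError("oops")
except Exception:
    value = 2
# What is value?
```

Step-by-step execution trace:
1. `raise KeyError(...)` raises KeyError.
2. `except Exception` matches (KeyError is a subclass of Exception) → value = 2.
Result: 2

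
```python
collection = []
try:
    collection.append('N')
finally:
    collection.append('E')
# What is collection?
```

Step-by-step execution trace:
1. try: `collection.append('N')` → collection = ['N'].
2. The try body completes without raising.
3. finally always runs: `collection.append('E')` → collection = ['N', 'E'].
Result: ['N', 'E']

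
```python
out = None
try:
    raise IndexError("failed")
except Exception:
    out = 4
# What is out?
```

Step-by-step execution trace:
1. `raise IndexError(...)` raises IndexError.
2. `except Exception` matches (IndexError is a subclass of Exception) → out = 4.
Result: 4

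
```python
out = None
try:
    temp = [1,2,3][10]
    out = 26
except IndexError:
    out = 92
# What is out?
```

Step-by-step execution trace:
1. `temp = [1,2,3][10]` raises IndexError.
2. `out = 26` is not reached.
3. `except IndexError` matches → out = 92.
Result: 92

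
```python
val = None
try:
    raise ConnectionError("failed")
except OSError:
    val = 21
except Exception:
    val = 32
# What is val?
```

Step-by-step execution trace:
1. `raise ConnectionError(...)` raises ConnectionError.
2. `except OSError` matches (ConnectionError is a subclass of OSError) → val = 21.
3. `except Exception` is not reached.
Result: 21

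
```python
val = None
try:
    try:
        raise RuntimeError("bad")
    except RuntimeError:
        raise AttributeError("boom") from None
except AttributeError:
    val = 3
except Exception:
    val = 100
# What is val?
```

Step-by-step execution trace:
1. Inner try raises RuntimeError; inner `except RuntimeError` catches it.
2. `raise AttributeError(...) from None` raises AttributeError (from None suppresses __context__, but the active exception is still AttributeError).
3. Outer `except AttributeError` matches → val = 3.
4. `except Exception` is not reached.
Result: 3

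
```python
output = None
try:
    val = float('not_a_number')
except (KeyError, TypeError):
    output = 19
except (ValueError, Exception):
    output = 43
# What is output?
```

Step-by-step execution trace:
1. `val = float('not_a_number')` raises ValueError.
2. `except (KeyError, TypeError)` does not match ValueError; skipped.
3. `except (ValueError, Exception)` matches (ValueError is in the tuple) → output = 43.
Result: 43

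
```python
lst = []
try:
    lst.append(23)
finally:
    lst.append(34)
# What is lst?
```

Step-by-step execution trace:
1. try: `lst.append(23)` → lst = [23].
2. The try body completes without raising.
3. finally always runs: `lst.append(34)` → lst = [23, 34].
Result: [23, 34]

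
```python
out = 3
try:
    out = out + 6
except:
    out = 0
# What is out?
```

Step-by-step execution trace:
1. out starts at 3.
2. try: `out = out + 6` → out = 9. No exception raised.
3. `except` is skipped.
Result: 9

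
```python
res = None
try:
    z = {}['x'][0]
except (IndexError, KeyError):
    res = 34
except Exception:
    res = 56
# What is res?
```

Step-by-step execution trace:
1. `z = {}['x'][0]` raises KeyError.
2. `except (IndexError, KeyError)` matches (KeyError is in the tuple) → res = 34.
3. `except Exception` is not reached.
Result: 34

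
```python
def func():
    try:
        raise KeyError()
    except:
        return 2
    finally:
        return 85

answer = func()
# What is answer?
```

Step-by-step execution trace:
1. `func()` enters try: `raise KeyError()` raises KeyError.
2. bare `except` matches → `return 2` sets pending return value 2.
3. Before returning, `finally: return 85` runs and overrides the pending return.
4. func() returns 85 → answer = 85.
Result: 85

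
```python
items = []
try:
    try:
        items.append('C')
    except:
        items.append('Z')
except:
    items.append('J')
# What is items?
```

Step-by-step execution trace:
1. Inner try: `items.append('C')` → items = ['C']. No exception raised.
2. Inner `except` is skipped.
3. Inner try completes normally; outer `except` is skipped.
Result: ['C']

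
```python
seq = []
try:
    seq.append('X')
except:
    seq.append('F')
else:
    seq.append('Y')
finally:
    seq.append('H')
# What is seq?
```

Step-by-step execution trace:
1. try: `seq.append('X')` → seq = ['X']. No exception raised.
2. `except` is skipped.
3. `else` runs: `seq.append('Y')` → seq = ['X', 'Y'].
4. `finally` always runs: `seq.append('H')` → seq = ['X', 'Y', 'H'].
Result: ['X', 'Y', 'H']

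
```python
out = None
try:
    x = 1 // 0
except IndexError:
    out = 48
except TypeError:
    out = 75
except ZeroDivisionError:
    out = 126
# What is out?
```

Step-by-step execution trace:
1. `x = 1 // 0` raises ZeroDivisionError.
2. `except IndexError` does not match ZeroDivisionError; skipped.
3. `except TypeError` does not match ZeroDivisionError; skipped.
4. `except ZeroDivisionError` matches → out = 126.
Result: 126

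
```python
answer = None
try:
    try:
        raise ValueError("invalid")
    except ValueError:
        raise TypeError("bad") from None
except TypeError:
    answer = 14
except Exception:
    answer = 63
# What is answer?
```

Step-by-step execution trace:
1. Inner try raises ValueError; inner `except ValueError` catches it.
2. `raise TypeError(...) from None` raises TypeError (from None suppresses __context__, but the active exception is still TypeError).
3. Outer `except TypeError` matches → answer = 14.
4. `except Exception` is not reached.
Result: 14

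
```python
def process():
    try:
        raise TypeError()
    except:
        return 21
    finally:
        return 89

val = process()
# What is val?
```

Step-by-step execution trace:
1. `process()` enters try: `raise TypeError()` raises TypeError.
2. bare `except` matches → `return 21` sets pending return value 21.
3. Before returning, `finally: return 89` runs and overrides the pending return.
4. process() returns 89 → val = 89.
Result: 89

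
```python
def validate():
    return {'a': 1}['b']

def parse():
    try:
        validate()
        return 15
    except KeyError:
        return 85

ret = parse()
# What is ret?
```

Step-by-step execution trace:
1. `parse()` calls `validate()`.
2. `validate()` evaluates `{'a': 1}['b']`, which raises KeyError; it propagates to the caller.
3. `return 15` is not reached.
4. `except KeyError` in parse matches → returns 85.
5. ret = 85.
Result: 85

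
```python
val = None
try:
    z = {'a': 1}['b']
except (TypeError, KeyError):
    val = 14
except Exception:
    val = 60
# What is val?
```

Step-by-step execution trace:
1. `z = {'a': 1}['b']` raises KeyError.
2. `except (TypeError, KeyError)` matches (KeyError is in the tuple) → val = 14.
3. `except Exception` is not reached.
Result: 14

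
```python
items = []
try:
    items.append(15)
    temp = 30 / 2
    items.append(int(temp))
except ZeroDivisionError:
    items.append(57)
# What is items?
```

Step-by-step execution trace:
1. try: `items.append(15)` → items = [15].
2. `temp = 30 / 2` → temp = 15.0. No exception raised.
3. `items.append(int(temp))` → items = [15, 15].
4. `except ZeroDivisionError` is skipped (no exception was raised).
Result: [15, 15]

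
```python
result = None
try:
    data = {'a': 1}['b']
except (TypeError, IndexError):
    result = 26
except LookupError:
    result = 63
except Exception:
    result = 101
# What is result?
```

Step-by-step execution trace:
1. `data = {'a': 1}['b']` raises KeyError.
2. `except (TypeError, IndexError)` does not match KeyError; skipped.
3. `except LookupError` matches (KeyError is a subclass of LookupError) → result = 63.
4. `except Exception` is not reached.
Result: 63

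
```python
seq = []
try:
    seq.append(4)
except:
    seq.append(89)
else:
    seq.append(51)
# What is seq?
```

Step-by-step execution trace:
1. try: `seq.append(4)` → seq = [4]. No exception raised.
2. `except` is skipped.
3. `else` runs (try completed without exception): `seq.append(51)` → seq = [4, 51].
Result: [4, 51]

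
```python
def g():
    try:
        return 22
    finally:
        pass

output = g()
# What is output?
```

Step-by-step execution trace:
1. `g()` enters try: `return 22` sets pending return value 22.
2. Before returning, `finally: pass` runs (no effect).
3. g() returns 22 → output = 22.
Result: 22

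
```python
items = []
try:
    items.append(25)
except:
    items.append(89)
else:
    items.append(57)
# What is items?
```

Step-by-step execution trace:
1. try: `items.append(25)` → items = [25]. No exception raised.
2. `except` is skipped.
3. `else` runs (try completed without exception): `items.append(57)` → items = [25, 57].
Result: [25, 57]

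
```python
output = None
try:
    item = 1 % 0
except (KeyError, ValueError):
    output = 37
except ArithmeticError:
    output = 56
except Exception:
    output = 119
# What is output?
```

Step-by-step execution trace:
1. `item = 1 % 0` raises ZeroDivisionError.
2. `except (KeyError, ValueError)` does not match ZeroDivisionError; skipped.
3. `except ArithmeticError` matches (ZeroDivisionError is a subclass of ArithmeticError) → output = 56.
4. `except Exception` is not reached.
Result: 56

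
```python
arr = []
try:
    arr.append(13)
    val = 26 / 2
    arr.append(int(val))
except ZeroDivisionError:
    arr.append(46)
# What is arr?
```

Step-by-step execution trace:
1. try: `arr.append(13)` → arr = [13].
2. `val = 26 / 2` → val = 13.0. No exception raised.
3. `arr.append(int(val))` → arr = [13, 13].
4. `except ZeroDivisionError` is skipped (no exception was raised).
Result: [13, 13]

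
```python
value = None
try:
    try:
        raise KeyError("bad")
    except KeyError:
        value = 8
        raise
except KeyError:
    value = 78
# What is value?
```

Step-by-step execution trace:
1. Inner try: `raise KeyError("bad")` raises KeyError.
2. Inner `except KeyError` matches → value = 8.
3. bare `raise` re-raises the same KeyError.
4. Outer `except KeyError` matches → value = 78.
Result: 78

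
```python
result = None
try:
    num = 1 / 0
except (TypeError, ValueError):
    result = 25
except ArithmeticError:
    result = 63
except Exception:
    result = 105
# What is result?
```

Step-by-step execution trace:
1. `num = 1 / 0` raises ZeroDivisionError.
2. `except (TypeError, ValueError)` does not match ZeroDivisionError; skipped.
3. `except ArithmeticError` matches (ZeroDivisionError is a subclass of ArithmeticError) → result = 63.
4. `except Exception` is not reached.
Result: 63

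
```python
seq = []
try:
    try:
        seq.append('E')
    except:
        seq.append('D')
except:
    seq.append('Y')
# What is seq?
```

Step-by-step execution trace:
1. Inner try: `seq.append('E')` → seq = ['E']. No exception raised.
2. Inner `except` is skipped.
3. Inner try completes normally; outer `except` is skipped.
Result: ['E']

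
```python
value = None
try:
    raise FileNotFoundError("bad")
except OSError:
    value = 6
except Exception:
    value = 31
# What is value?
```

Step-by-step execution trace:
1. `raise FileNotFoundError(...)` raises FileNotFoundError.
2. `except OSError` matches (FileNotFoundError is a subclass of OSError) → value = 6.
3. `except Exception` is not reached.
Result: 6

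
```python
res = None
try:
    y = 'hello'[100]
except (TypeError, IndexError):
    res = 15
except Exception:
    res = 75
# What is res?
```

Step-by-step execution trace:
1. `y = 'hello'[100]` raises IndexError.
2. `except (TypeError, IndexError)` matches (IndexError is in the tuple) → res = 15.
3. `except Exception` is not reached.
Result: 15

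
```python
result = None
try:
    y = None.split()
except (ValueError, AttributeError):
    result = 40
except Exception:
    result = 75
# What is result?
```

Step-by-step execution trace:
1. `y = None.split()` raises AttributeError.
2. `except (ValueError, AttributeError)` matches (AttributeError is in the tuple) → result = 40.
3. `except Exception` is not reached.
Result: 40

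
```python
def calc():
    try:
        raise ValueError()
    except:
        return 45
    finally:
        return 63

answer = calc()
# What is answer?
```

Step-by-step execution trace:
1. `calc()` enters try: `raise ValueError()` raises ValueError.
2. bare `except` matches → `return 45` sets pending return value 45.
3. Before returning, `finally: return 63` runs and overrides the pending return.
4. calc() returns 63 → answer = 63.
Result: 63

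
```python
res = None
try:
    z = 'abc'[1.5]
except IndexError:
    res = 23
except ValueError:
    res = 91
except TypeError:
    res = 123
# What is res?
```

Step-by-step execution trace:
1. `z = 'abc'[1.5]` raises TypeError.
2. `except IndexError` does not match TypeError; skipped.
3. `except ValueError` does not match TypeError; skipped.
4. `except TypeError` matches → res = 123.
Result: 123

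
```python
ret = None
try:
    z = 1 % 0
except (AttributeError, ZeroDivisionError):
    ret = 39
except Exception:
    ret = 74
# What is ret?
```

Step-by-step execution trace:
1. `z = 1 % 0` raises ZeroDivisionError.
2. `except (AttributeError, ZeroDivisionError)` matches (ZeroDivisionError is in the tuple) → ret = 39.
3. `except Exception` is not reached.
Result: 39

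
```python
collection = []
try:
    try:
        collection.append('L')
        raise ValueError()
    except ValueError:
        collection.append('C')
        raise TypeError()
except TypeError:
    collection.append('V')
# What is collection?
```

Step-by-step execution trace:
1. Inner try: `collection.append('L')` → collection = ['L'].
2. `raise ValueError()` raises ValueError.
3. Inner `except ValueError` matches → `collection.append('C')` → collection = ['L', 'C'].
4. `raise TypeError()` raises TypeError; propagates to outer try.
5. Outer `except TypeError` matches → `collection.append('V')` → collection = ['L', 'C', 'V'].
Result: ['L', 'C', 'V']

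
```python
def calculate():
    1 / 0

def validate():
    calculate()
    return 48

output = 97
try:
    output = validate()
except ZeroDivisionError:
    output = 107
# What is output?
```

Step-by-step execution trace:
1. output starts at 97.
2. try: `validate()` calls `calculate()`.
3. `calculate()` evaluates `1 / 0`, which raises ZeroDivisionError; it propagates through validate (uncaught).
4. `return 48` in validate is not reached; the assignment to output does not complete.
5. `except ZeroDivisionError` matches → output = 107.
Result: 107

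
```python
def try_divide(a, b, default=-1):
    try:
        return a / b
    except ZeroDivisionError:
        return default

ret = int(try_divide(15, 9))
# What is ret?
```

Step-by-step execution trace:
1. `try_divide(15, 9)` enters try: `return 15 / 9` → returns 1.6666666666666667. No exception raised.
2. `except ZeroDivisionError` is skipped.
3. `int(1.6666666666666667)` → 1 → ret = 1.
Result: 1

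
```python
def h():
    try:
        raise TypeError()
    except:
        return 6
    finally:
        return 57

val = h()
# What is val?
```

Step-by-step execution trace:
1. `h()` enters try: `raise TypeError()` raises TypeError.
2. bare `except` matches → `return 6` sets pending return value 6.
3. Before returning, `finally: return 57` runs and overrides the pending return.
4. h() returns 57 → val = 57.
Result: 57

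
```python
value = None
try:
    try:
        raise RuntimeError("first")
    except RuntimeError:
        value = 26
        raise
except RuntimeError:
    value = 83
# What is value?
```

Step-by-step execution trace:
1. Inner try: `raise RuntimeError("first")` raises RuntimeError.
2. Inner `except RuntimeError` matches → value = 26.
3. bare `raise` re-raises the same RuntimeError.
4. Outer `except RuntimeError` matches → value = 83.
Result: 83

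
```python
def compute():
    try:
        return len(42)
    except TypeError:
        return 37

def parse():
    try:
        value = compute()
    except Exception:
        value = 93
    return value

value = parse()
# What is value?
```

Step-by-step execution trace:
1. `parse()` calls `compute()`.
2. In compute: `len(42)` raises TypeError; `except TypeError` catches it → returns 37.
3. In parse: `value = compute()` → value = 37. No exception reaches parse.
4. `except Exception` is skipped; parse returns 37.
5. value = 37.
Result: 37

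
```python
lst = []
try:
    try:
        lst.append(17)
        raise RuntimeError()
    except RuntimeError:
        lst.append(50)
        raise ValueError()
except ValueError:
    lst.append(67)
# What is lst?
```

Step-by-step execution trace:
1. Inner try: `lst.append(17)` → lst = [17].
2. `raise RuntimeError()` raises RuntimeError.
3. Inner `except RuntimeError` matches → `lst.append(50)` → lst = [17, 50].
4. `raise ValueError()` raises ValueError; propagates to outer try.
5. Outer `except ValueError` matches → `lst.append(67)` → lst = [17, 50, 67].
Result: [17, 50, 67]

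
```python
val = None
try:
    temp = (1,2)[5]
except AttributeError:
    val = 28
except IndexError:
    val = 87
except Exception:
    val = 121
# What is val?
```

Step-by-step execution trace:
1. `temp = (1,2)[5]` raises IndexError.
2. `except AttributeError` does not match IndexError; skipped.
3. `except IndexError` matches → val = 87.
4. Remaining except clauses are skipped.
Result: 87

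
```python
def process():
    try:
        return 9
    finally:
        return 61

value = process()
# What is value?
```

Step-by-step execution trace:
1. `process()` enters try: `return 9` sets pending return value 9.
2. Before returning, `finally: return 61` runs and overrides the pending return.
3. process() returns 61 → value = 61.
Result: 61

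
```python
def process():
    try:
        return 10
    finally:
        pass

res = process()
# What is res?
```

Step-by-step execution trace:
1. `process()` enters try: `return 10` sets pending return value 10.
2. Before returning, `finally: pass` runs (no effect).
3. process() returns 10 → res = 10.
Result: 10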